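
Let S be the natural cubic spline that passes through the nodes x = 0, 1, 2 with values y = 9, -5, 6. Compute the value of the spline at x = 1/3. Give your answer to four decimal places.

2.4815

Let m_i = S''(x_i). Step sizes h_i = 1, 1; slopes of the chords Δ_i = (y_(i+1) - y_i)/h_i = -14, 11.
  1·m_0 + 4·m_1 + 1·m_2 = 6(Δ_1 - Δ_0) = 150
Natural end conditions: m_0 = m_2 = 0.
Forward elimination and back-substitution give m_0 = 0, m_1 = 75/2, m_2 = 0.
On [0, 1], S(x) = 9 - 81/4·x + 0·x² + 25/4·x³.
With x = 1/3: S(1/3) = 67/27.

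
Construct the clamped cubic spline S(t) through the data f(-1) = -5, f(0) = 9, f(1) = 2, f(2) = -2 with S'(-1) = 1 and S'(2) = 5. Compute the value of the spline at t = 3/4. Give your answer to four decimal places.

With M_i denoting the second derivative at x_i, h_i = 1, 1, 1, and Δ_i = (y_(i+1) − y_i)/h_i = 14, -7, -4:
  1·M_0 + 4·M_1 + 1·M_2 = 6(Δ_1 - Δ_0) = -126
  1·M_1 + 4·M_2 + 1·M_3 = 6(Δ_2 - Δ_1) = 18
Clamped end conditions give two more equations: 2h_0·M_0 + h_0·M_1 = 6(Δ_0 - S'(-1)) = 78 and h_2·M_2 + 2h_2·M_3 = 6(S'(2) - Δ_2) = 54.
Hence M_0 = 964/15, M_1 = -758/15, M_2 = 178/15, M_3 = 316/15.
On [0, 1], S(t) = 9 + 118/15·t - 379/15·t² + 52/5·t³.
With t = 3/4: S(3/4) = 203/40.

5.0750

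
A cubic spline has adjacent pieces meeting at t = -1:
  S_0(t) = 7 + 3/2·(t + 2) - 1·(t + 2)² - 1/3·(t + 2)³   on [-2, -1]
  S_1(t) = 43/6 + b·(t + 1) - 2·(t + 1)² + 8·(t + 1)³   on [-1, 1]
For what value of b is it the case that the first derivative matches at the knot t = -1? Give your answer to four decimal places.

S_0'(t) = 3/2 - 2·(t + 2) - 1·(t + 2)², so S_0'(-1) = -3/2. On the right, S_1'(-1) = b, so b = -3/2.

-1.5000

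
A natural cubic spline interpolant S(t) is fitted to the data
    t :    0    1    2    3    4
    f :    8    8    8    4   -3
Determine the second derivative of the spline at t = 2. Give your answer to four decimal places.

-5.5714

Let m_i = S''(x_i). Step sizes h_i = 1, 1, 1, 1; slopes of the chords Δ_i = (y_(i+1) - y_i)/h_i = 0, 0, -4, -7.
  1·m_0 + 4·m_1 + 1·m_2 = 6(Δ_1 - Δ_0) = 0
  1·m_1 + 4·m_2 + 1·m_3 = 6(Δ_2 - Δ_1) = -24
  1·m_2 + 4·m_3 + 1·m_4 = 6(Δ_3 - Δ_2) = -18
Natural end conditions: m_0 = m_4 = 0.
Forward elimination and back-substitution give m_0 = 0, m_1 = 39/28, m_2 = -39/7, m_3 = -87/28, m_4 = 0.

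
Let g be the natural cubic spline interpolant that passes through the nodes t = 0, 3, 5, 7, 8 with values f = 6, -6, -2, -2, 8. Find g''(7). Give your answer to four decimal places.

11.8846

Let m_i = g''(x_i). Step sizes h_i = 3, 2, 2, 1; slopes of the chords Δ_i = (y_(i+1) - y_i)/h_i = -4, 2, 0, 10.
  3·m_0 + 10·m_1 + 2·m_2 = 6(Δ_1 - Δ_0) = 36
  2·m_1 + 8·m_2 + 2·m_3 = 6(Δ_2 - Δ_1) = -12
  2·m_2 + 6·m_3 + 1·m_4 = 6(Δ_3 - Δ_2) = 60
Natural end conditions: m_0 = m_4 = 0.
Solving the tridiagonal system: m_0 = 0, m_1 = 123/26, m_2 = -147/26, m_3 = 309/26, m_4 = 0.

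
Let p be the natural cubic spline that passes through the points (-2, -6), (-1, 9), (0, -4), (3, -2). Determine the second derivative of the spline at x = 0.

Write M_i for p''(x_i). With h_i = 1, 1, 3 and divided differences Δ_i = 15, -13, 2/3, the continuity of p' gives the tridiagonal system
  1·M_0 + 4·M_1 + 1·M_2 = 6(Δ_1 - Δ_0) = -168
  1·M_1 + 8·M_2 + 3·M_3 = 6(Δ_2 - Δ_1) = 82
Natural end conditions: M_0 = M_3 = 0.
Solving: M_0 = 0, M_1 = -46, M_2 = 16, M_3 = 0.

16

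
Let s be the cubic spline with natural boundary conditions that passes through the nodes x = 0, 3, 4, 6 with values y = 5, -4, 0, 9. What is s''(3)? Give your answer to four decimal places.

5.2979

Put σ_i = s'' at the i-th knot. Here h = (3, 1, 2) and Δ = (-3, 4, 9/2), so the interior equations h_(i-1)·σ_(i-1) + 2(h_(i-1)+h_i)·σ_i + h_i·σ_(i+1) = 6(Δ_i − Δ_(i-1)) read
  3·σ_0 + 8·σ_1 + 1·σ_2 = 6(Δ_1 - Δ_0) = 42
  1·σ_1 + 6·σ_2 + 2·σ_3 = 6(Δ_2 - Δ_1) = 3
Natural end conditions: σ_0 = σ_3 = 0.
Forward elimination and back-substitution give σ_0 = 0, σ_1 = 249/47, σ_2 = -18/47, σ_3 = 0.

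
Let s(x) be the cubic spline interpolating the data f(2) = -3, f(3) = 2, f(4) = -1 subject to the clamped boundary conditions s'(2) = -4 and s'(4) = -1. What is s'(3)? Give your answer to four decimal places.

Write M_i for s''(x_i). With h_i = 1, 1 and divided differences Δ_i = 5, -3, the continuity of s' gives the tridiagonal system
  1·M_0 + 4·M_1 + 1·M_2 = 6(Δ_1 - Δ_0) = -48
Clamped end conditions give two more equations: 2h_0·M_0 + h_0·M_1 = 6(Δ_0 - s'(2)) = 54 and h_1·M_1 + 2h_1·M_2 = 6(s'(4) - Δ_1) = 12.
Solving the tridiagonal system: M_0 = 81/2, M_1 = -27, M_2 = 39/2.
On [3, 4], s'(x) = b_1 + 2c_1·(x - 3) + 3d_1·(x - 3)² with b_1 = Δ_1 - h_1(2M_1 + M_2)/6 = 11/4, c_1 = M_1/2 = -27/2, d_1 = (M_2 - M_1)/(6h_1) = 31/4. So s'(3) = 11/4.

2.7500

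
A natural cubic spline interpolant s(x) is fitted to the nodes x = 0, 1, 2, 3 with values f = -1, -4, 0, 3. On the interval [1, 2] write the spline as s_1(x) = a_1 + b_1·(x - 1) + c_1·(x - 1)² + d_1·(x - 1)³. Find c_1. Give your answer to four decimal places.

5.8000

With M_i denoting the second derivative at x_i, h_i = 1, 1, 1, and Δ_i = (y_(i+1) − y_i)/h_i = -3, 4, 3:
  1·M_0 + 4·M_1 + 1·M_2 = 6(Δ_1 - Δ_0) = 42
  1·M_1 + 4·M_2 + 1·M_3 = 6(Δ_2 - Δ_1) = -6
Natural end conditions: M_0 = M_3 = 0.
Forward elimination and back-substitution give M_0 = 0, M_1 = 58/5, M_2 = -22/5, M_3 = 0.
On [1, 2], with s_1(x) = a_1 + b_1·(x - 1) + c_1·(x - 1)² + d_1·(x - 1)³: c_1 = M_1/2 = 29/5, d_1 = (M_2 - M_1)/(6h_1) = -8/3, b_1 = Δ_1 - h_1(2M_1 + M_2)/6 = 13/15.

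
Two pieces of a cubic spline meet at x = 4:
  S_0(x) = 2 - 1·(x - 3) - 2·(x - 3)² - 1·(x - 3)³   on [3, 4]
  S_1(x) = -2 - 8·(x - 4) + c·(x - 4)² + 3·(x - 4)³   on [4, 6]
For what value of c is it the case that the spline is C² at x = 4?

S_0''(x) = -4 - 6·(x - 3), so S_0''(4) = -10. On the right, S_1''(4) = 2c, so c = -5.

-5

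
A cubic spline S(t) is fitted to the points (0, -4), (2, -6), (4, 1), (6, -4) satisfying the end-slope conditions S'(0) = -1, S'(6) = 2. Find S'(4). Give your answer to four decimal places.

-0.3000

Let M_i = S''(x_i). Step sizes h_i = 2, 2, 2; slopes of the chords Δ_i = (y_(i+1) - y_i)/h_i = -1, 7/2, -5/2.
  2·M_0 + 8·M_1 + 2·M_2 = 6(Δ_1 - Δ_0) = 27
  2·M_1 + 8·M_2 + 2·M_3 = 6(Δ_2 - Δ_1) = -36
Clamped end conditions give two more equations: 2h_0·M_0 + h_0·M_1 = 6(Δ_0 - S'(0)) = 0 and h_2·M_2 + 2h_2·M_3 = 6(S'(6) - Δ_2) = 27.
Hence M_0 = -16/5, M_1 = 32/5, M_2 = -89/10, M_3 = 56/5.
On [4, 6], S'(t) = b_2 + 2c_2·(t - 4) + 3d_2·(t - 4)² with b_2 = Δ_2 - h_2(2M_2 + M_3)/6 = -3/10, c_2 = M_2/2 = -89/20, d_2 = (M_3 - M_2)/(6h_2) = 67/40. So S'(4) = -3/10.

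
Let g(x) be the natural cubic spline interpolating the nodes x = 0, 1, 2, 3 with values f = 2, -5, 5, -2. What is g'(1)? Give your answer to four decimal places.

4.3333

With σ_i denoting the second derivative at x_i, h_i = 1, 1, 1, and Δ_i = (y_(i+1) − y_i)/h_i = -7, 10, -7:
  1·σ_0 + 4·σ_1 + 1·σ_2 = 6(Δ_1 - Δ_0) = 102
  1·σ_1 + 4·σ_2 + 1·σ_3 = 6(Δ_2 - Δ_1) = -102
Natural end conditions: σ_0 = σ_3 = 0.
Solving the tridiagonal system: σ_0 = 0, σ_1 = 34, σ_2 = -34, σ_3 = 0.
On [1, 2], g'(x) = b_1 + 2c_1·(x - 1) + 3d_1·(x - 1)² with b_1 = Δ_1 - h_1(2σ_1 + σ_2)/6 = 13/3, c_1 = σ_1/2 = 17, d_1 = (σ_2 - σ_1)/(6h_1) = -34/3. So g'(1) = 13/3.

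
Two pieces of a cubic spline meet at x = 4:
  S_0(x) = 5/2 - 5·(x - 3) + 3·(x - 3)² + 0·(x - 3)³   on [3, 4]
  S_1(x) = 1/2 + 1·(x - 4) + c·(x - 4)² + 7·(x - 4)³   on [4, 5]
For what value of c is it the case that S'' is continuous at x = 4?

S_0''(x) = 6 + 0·(x - 3), so S_0''(4) = 6. On the right, S_1''(4) = 2c, so c = 3.

3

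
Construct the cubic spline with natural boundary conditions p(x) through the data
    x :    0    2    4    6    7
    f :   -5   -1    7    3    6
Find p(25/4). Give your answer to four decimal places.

3.3458

With M_i denoting the second derivative at x_i, h_i = 2, 2, 2, 1, and Δ_i = (y_(i+1) − y_i)/h_i = 2, 4, -2, 3:
  2·M_0 + 8·M_1 + 2·M_2 = 6(Δ_1 - Δ_0) = 12
  2·M_1 + 8·M_2 + 2·M_3 = 6(Δ_2 - Δ_1) = -36
  2·M_2 + 6·M_3 + 1·M_4 = 6(Δ_3 - Δ_2) = 30
Natural end conditions: M_0 = M_4 = 0.
Solving the tridiagonal system: M_0 = 0, M_1 = 135/41, M_2 = -294/41, M_3 = 303/41, M_4 = 0.
On [6, 7], p(x) = 3 + 22/41·(x - 6) + 303/82·(x - 6)² - 101/82·(x - 6)³.
With (x - 6) = 1/4: p(25/4) = 17559/5248.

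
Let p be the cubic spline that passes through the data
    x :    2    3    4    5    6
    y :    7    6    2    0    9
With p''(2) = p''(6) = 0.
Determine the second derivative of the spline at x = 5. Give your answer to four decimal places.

16.5000

Let σ_i = p''(x_i). Step sizes h_i = 1, 1, 1, 1; slopes of the chords Δ_i = (y_(i+1) - y_i)/h_i = -1, -4, -2, 9.
  1·σ_0 + 4·σ_1 + 1·σ_2 = 6(Δ_1 - Δ_0) = -18
  1·σ_1 + 4·σ_2 + 1·σ_3 = 6(Δ_2 - Δ_1) = 12
  1·σ_2 + 4·σ_3 + 1·σ_4 = 6(Δ_3 - Δ_2) = 66
Natural end conditions: σ_0 = σ_4 = 0.
Solving: σ_0 = 0, σ_1 = -9/2, σ_2 = 0, σ_3 = 33/2, σ_4 = 0.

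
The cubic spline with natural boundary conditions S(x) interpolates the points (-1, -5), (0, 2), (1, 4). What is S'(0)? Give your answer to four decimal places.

With σ_i denoting the second derivative at x_i, h_i = 1, 1, and Δ_i = (y_(i+1) − y_i)/h_i = 7, 2:
  1·σ_0 + 4·σ_1 + 1·σ_2 = 6(Δ_1 - Δ_0) = -30
Natural end conditions: σ_0 = σ_2 = 0.
Solving the tridiagonal system: σ_0 = 0, σ_1 = -15/2, σ_2 = 0.
On [0, 1], S'(x) = b_1 + 2c_1·x + 3d_1·x² with b_1 = Δ_1 - h_1(2σ_1 + σ_2)/6 = 9/2, c_1 = σ_1/2 = -15/4, d_1 = (σ_2 - σ_1)/(6h_1) = 5/4. So S'(0) = 9/2.

4.5000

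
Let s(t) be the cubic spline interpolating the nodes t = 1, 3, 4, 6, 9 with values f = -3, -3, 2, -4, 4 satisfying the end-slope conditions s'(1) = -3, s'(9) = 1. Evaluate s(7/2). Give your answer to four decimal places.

-0.1867

Put M_i = s'' at the i-th knot. Here h = (2, 1, 2, 3) and Δ = (0, 5, -3, 8/3), so the interior equations h_(i-1)·M_(i-1) + 2(h_(i-1)+h_i)·M_i + h_i·M_(i+1) = 6(Δ_i − Δ_(i-1)) read
  2·M_0 + 6·M_1 + 1·M_2 = 6(Δ_1 - Δ_0) = 30
  1·M_1 + 6·M_2 + 2·M_3 = 6(Δ_2 - Δ_1) = -48
  2·M_2 + 10·M_3 + 3·M_4 = 6(Δ_3 - Δ_2) = 34
Clamped end conditions give two more equations: 2h_0·M_0 + h_0·M_1 = 6(Δ_0 - s'(1)) = 18 and h_3·M_3 + 2h_3·M_4 = 6(s'(9) - Δ_3) = -10.
Solving: M_0 = 377/302, M_1 = 982/151, M_2 = -1739/151, M_3 = 1102/151, M_4 = -2408/453.
On [3, 4], s(t) = -3 + 1435/302·(t - 3) + 491/151·(t - 3)² - 907/302·(t - 3)³.
With (t - 3) = 1/2: s(7/2) = -451/2416.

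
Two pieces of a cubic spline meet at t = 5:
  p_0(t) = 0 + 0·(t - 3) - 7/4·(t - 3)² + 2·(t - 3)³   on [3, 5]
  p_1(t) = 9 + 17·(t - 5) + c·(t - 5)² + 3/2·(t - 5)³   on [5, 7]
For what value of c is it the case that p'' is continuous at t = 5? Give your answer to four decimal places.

10.2500

p_0''(t) = -7/2 + 12·(t - 3), so p_0''(5) = 41/2. On the right, p_1''(5) = 2c, so c = 41/4.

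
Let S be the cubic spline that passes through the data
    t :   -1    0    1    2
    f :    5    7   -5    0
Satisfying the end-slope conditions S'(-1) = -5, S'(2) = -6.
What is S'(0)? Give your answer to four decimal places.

Let σ_i = S''(x_i). Step sizes h_i = 1, 1, 1; slopes of the chords Δ_i = (y_(i+1) - y_i)/h_i = 2, -12, 5.
  1·σ_0 + 4·σ_1 + 1·σ_2 = 6(Δ_1 - Δ_0) = -84
  1·σ_1 + 4·σ_2 + 1·σ_3 = 6(Δ_2 - Δ_1) = 102
Clamped end conditions give two more equations: 2h_0·σ_0 + h_0·σ_1 = 6(Δ_0 - S'(-1)) = 42 and h_2·σ_2 + 2h_2·σ_3 = 6(S'(2) - Δ_2) = -66.
Hence σ_0 = 130/3, σ_1 = -134/3, σ_2 = 154/3, σ_3 = -176/3.
On [0, 1], S'(t) = b_1 + 2c_1·t + 3d_1·t² with b_1 = Δ_1 - h_1(2σ_1 + σ_2)/6 = -17/3, c_1 = σ_1/2 = -67/3, d_1 = (σ_2 - σ_1)/(6h_1) = 16. So S'(0) = -17/3.

-5.6667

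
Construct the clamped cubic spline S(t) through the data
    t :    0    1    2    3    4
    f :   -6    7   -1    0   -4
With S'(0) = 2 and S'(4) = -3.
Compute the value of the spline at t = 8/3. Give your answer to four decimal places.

-0.7593

Put σ_i = S'' at the i-th knot. Here h = (1, 1, 1, 1) and Δ = (13, -8, 1, -4), so the interior equations h_(i-1)·σ_(i-1) + 2(h_(i-1)+h_i)·σ_i + h_i·σ_(i+1) = 6(Δ_i − Δ_(i-1)) read
  1·σ_0 + 4·σ_1 + 1·σ_2 = 6(Δ_1 - Δ_0) = -126
  1·σ_1 + 4·σ_2 + 1·σ_3 = 6(Δ_2 - Δ_1) = 54
  1·σ_2 + 4·σ_3 + 1·σ_4 = 6(Δ_3 - Δ_2) = -30
Clamped end conditions give two more equations: 2h_0·σ_0 + h_0·σ_1 = 6(Δ_0 - S'(0)) = 66 and h_3·σ_3 + 2h_3·σ_4 = 6(S'(4) - Δ_3) = 6.
Solving: σ_0 = 241/4, σ_1 = -109/2, σ_2 = 127/4, σ_3 = -37/2, σ_4 = 49/4.
On [2, 3], S(t) = -1 - 13/2·(t - 2) + 127/8·(t - 2)² - 67/8·(t - 2)³.
With (t - 2) = 2/3: S(8/3) = -41/54.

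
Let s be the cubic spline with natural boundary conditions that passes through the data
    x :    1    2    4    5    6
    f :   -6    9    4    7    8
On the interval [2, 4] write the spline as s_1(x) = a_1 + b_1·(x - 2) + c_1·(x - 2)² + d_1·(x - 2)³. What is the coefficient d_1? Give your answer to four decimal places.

Write M_i for s''(x_i). With h_i = 1, 2, 1, 1 and divided differences Δ_i = 15, -5/2, 3, 1, the continuity of s' gives the tridiagonal system
  1·M_0 + 6·M_1 + 2·M_2 = 6(Δ_1 - Δ_0) = -105
  2·M_1 + 6·M_2 + 1·M_3 = 6(Δ_2 - Δ_1) = 33
  1·M_2 + 4·M_3 + 1·M_4 = 6(Δ_3 - Δ_2) = -12
Natural end conditions: M_0 = M_4 = 0.
Forward elimination and back-substitution give M_0 = 0, M_1 = -2703/122, M_2 = 852/61, M_3 = -396/61, M_4 = 0.
On [2, 4], with s_1(x) = a_1 + b_1·(x - 2) + c_1·(x - 2)² + d_1·(x - 2)³: c_1 = M_1/2 = -2703/244, d_1 = (M_2 - M_1)/(6h_1) = 1469/488, b_1 = Δ_1 - h_1(2M_1 + M_2)/6 = 929/122.

3.0102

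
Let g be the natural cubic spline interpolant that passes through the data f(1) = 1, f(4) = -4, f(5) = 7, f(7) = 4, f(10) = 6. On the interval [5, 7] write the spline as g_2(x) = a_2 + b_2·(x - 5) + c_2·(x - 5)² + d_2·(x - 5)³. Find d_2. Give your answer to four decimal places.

Write M_i for g''(x_i). With h_i = 3, 1, 2, 3 and divided differences Δ_i = -5/3, 11, -3/2, 2/3, the continuity of g' gives the tridiagonal system
  3·M_0 + 8·M_1 + 1·M_2 = 6(Δ_1 - Δ_0) = 76
  1·M_1 + 6·M_2 + 2·M_3 = 6(Δ_2 - Δ_1) = -75
  2·M_2 + 10·M_3 + 3·M_4 = 6(Δ_3 - Δ_2) = 13
Natural end conditions: M_0 = M_4 = 0.
Solving the tridiagonal system: M_0 = 0, M_1 = 2516/219, M_2 = -3484/219, M_3 = 1963/438, M_4 = 0.
On [5, 7], with g_2(x) = a_2 + b_2·(x - 5) + c_2·(x - 5)² + d_2·(x - 5)³: c_2 = M_2/2 = -1742/219, d_2 = (M_3 - M_2)/(6h_2) = 2977/1752, b_2 = Δ_2 - h_2(2M_2 + M_3)/6 = 1667/219.

1.6992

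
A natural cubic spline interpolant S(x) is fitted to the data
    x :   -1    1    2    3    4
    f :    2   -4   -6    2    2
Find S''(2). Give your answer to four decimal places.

Let M_i = S''(x_i). Step sizes h_i = 2, 1, 1, 1; slopes of the chords Δ_i = (y_(i+1) - y_i)/h_i = -3, -2, 8, 0.
  2·M_0 + 6·M_1 + 1·M_2 = 6(Δ_1 - Δ_0) = 6
  1·M_1 + 4·M_2 + 1·M_3 = 6(Δ_2 - Δ_1) = 60
  1·M_2 + 4·M_3 + 1·M_4 = 6(Δ_3 - Δ_2) = -48
Natural end conditions: M_0 = M_4 = 0.
Solving the tridiagonal system: M_0 = 0, M_1 = -99/43, M_2 = 852/43, M_3 = -729/43, M_4 = 0.

19.8140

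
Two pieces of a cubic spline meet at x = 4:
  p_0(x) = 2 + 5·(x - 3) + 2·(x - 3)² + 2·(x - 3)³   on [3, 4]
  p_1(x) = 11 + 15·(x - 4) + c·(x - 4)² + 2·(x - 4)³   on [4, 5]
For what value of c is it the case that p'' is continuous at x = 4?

p_0''(x) = 4 + 12·(x - 3), so p_0''(4) = 16. On the right, p_1''(4) = 2c, so c = 8.

8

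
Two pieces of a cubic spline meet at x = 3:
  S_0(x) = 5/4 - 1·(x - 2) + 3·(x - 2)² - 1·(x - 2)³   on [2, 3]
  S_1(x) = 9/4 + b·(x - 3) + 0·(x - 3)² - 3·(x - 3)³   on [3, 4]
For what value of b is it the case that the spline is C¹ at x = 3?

2

S_0'(x) = -1 + 6·(x - 2) - 3·(x - 2)², so S_0'(3) = 2. On the right, S_1'(3) = b, so b = 2.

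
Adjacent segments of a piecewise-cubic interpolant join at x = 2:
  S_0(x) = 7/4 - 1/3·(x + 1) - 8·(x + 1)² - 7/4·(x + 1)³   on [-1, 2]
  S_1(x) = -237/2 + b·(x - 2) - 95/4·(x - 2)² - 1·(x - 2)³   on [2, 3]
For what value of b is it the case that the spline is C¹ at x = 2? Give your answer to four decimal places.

S_0'(x) = -1/3 - 16·(x + 1) - 21/4·(x + 1)², so S_0'(2) = -1147/12. On the right, S_1'(2) = b, so b = -1147/12.

-95.5833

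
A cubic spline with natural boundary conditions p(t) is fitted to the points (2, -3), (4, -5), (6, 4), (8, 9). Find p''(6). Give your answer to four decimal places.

Let σ_i = p''(x_i). Step sizes h_i = 2, 2, 2; slopes of the chords Δ_i = (y_(i+1) - y_i)/h_i = -1, 9/2, 5/2.
  2·σ_0 + 8·σ_1 + 2·σ_2 = 6(Δ_1 - Δ_0) = 33
  2·σ_1 + 8·σ_2 + 2·σ_3 = 6(Δ_2 - Δ_1) = -12
Natural end conditions: σ_0 = σ_3 = 0.
Forward elimination and back-substitution give σ_0 = 0, σ_1 = 24/5, σ_2 = -27/10, σ_3 = 0.

-2.7000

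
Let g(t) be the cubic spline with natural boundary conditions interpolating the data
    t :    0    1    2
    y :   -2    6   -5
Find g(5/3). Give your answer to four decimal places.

Write m_i for g''(x_i). With h_i = 1, 1 and divided differences Δ_i = 8, -11, the continuity of g' gives the tridiagonal system
  1·m_0 + 4·m_1 + 1·m_2 = 6(Δ_1 - Δ_0) = -114
Natural end conditions: m_0 = m_2 = 0.
Forward elimination and back-substitution give m_0 = 0, m_1 = -57/2, m_2 = 0.
On [1, 2], g(t) = 6 - 3/2·(t - 1) - 57/4·(t - 1)² + 19/4·(t - 1)³.
With (t - 1) = 2/3: g(5/3) = 2/27.

0.0741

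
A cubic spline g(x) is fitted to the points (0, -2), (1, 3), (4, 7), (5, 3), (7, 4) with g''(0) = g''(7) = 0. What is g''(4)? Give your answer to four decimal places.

Let m_i = g''(x_i). Step sizes h_i = 1, 3, 1, 2; slopes of the chords Δ_i = (y_(i+1) - y_i)/h_i = 5, 4/3, -4, 1/2.
  1·m_0 + 8·m_1 + 3·m_2 = 6(Δ_1 - Δ_0) = -22
  3·m_1 + 8·m_2 + 1·m_3 = 6(Δ_2 - Δ_1) = -32
  1·m_2 + 6·m_3 + 2·m_4 = 6(Δ_3 - Δ_2) = 27
Natural end conditions: m_0 = m_4 = 0.
Hence m_0 = 0, m_1 = -377/322, m_2 = -678/161, m_3 = 1675/322, m_4 = 0.

-4.2112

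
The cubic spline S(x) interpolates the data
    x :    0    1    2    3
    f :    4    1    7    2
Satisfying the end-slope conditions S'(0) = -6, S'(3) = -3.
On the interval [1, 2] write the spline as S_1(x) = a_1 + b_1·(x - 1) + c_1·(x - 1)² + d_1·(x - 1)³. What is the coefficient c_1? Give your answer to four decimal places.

10.2000

Let m_i = S''(x_i). Step sizes h_i = 1, 1, 1; slopes of the chords Δ_i = (y_(i+1) - y_i)/h_i = -3, 6, -5.
  1·m_0 + 4·m_1 + 1·m_2 = 6(Δ_1 - Δ_0) = 54
  1·m_1 + 4·m_2 + 1·m_3 = 6(Δ_2 - Δ_1) = -66
Clamped end conditions give two more equations: 2h_0·m_0 + h_0·m_1 = 6(Δ_0 - S'(0)) = 18 and h_2·m_2 + 2h_2·m_3 = 6(S'(3) - Δ_2) = 12.
Forward elimination and back-substitution give m_0 = -6/5, m_1 = 102/5, m_2 = -132/5, m_3 = 96/5.
On [1, 2], with S_1(x) = a_1 + b_1·(x - 1) + c_1·(x - 1)² + d_1·(x - 1)³: c_1 = m_1/2 = 51/5, d_1 = (m_2 - m_1)/(6h_1) = -39/5, b_1 = Δ_1 - h_1(2m_1 + m_2)/6 = 18/5.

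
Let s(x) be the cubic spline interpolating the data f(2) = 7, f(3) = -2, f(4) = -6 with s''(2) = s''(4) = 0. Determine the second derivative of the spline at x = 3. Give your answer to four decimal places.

7.5000

Let m_i = s''(x_i). Step sizes h_i = 1, 1; slopes of the chords Δ_i = (y_(i+1) - y_i)/h_i = -9, -4.
  1·m_0 + 4·m_1 + 1·m_2 = 6(Δ_1 - Δ_0) = 30
Natural end conditions: m_0 = m_2 = 0.
Forward elimination and back-substitution give m_0 = 0, m_1 = 15/2, m_2 = 0.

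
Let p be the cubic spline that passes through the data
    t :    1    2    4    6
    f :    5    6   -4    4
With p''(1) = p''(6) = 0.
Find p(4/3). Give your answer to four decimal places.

Write M_i for p''(x_i). With h_i = 1, 2, 2 and divided differences Δ_i = 1, -5, 4, the continuity of p' gives the tridiagonal system
  1·M_0 + 6·M_1 + 2·M_2 = 6(Δ_1 - Δ_0) = -36
  2·M_1 + 8·M_2 + 2·M_3 = 6(Δ_2 - Δ_1) = 54
Natural end conditions: M_0 = M_3 = 0.
Solving the tridiagonal system: M_0 = 0, M_1 = -9, M_2 = 9, M_3 = 0.
On [1, 2], p(t) = 5 + 5/2·(t - 1) + 0·(t - 1)² - 3/2·(t - 1)³.
With (t - 1) = 1/3: p(4/3) = 52/9.

5.7778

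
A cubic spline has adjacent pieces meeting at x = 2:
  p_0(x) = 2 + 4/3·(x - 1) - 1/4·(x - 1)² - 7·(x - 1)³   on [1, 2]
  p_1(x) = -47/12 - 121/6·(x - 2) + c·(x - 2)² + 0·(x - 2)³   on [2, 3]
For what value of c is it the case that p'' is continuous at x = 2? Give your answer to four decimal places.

-21.2500

p_0''(x) = -1/2 - 42·(x - 1), so p_0''(2) = -85/2. On the right, p_1''(2) = 2c, so c = -85/4.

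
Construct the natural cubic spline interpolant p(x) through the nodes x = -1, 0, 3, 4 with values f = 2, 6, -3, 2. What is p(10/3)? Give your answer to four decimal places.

Let M_i = p''(x_i). Step sizes h_i = 1, 3, 1; slopes of the chords Δ_i = (y_(i+1) - y_i)/h_i = 4, -3, 5.
  1·M_0 + 8·M_1 + 3·M_2 = 6(Δ_1 - Δ_0) = -42
  3·M_1 + 8·M_2 + 1·M_3 = 6(Δ_2 - Δ_1) = 48
Natural end conditions: M_0 = M_3 = 0.
Hence M_0 = 0, M_1 = -96/11, M_2 = 102/11, M_3 = 0.
On [3, 4], p(x) = -3 + 21/11·(x - 3) + 51/11·(x - 3)² - 17/11·(x - 3)³.
With (x - 3) = 1/3: p(10/3) = -566/297.

-1.9057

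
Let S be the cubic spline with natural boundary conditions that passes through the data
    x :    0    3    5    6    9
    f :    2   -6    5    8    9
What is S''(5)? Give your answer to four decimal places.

-4.1644

Let M_i = S''(x_i). Step sizes h_i = 3, 2, 1, 3; slopes of the chords Δ_i = (y_(i+1) - y_i)/h_i = -8/3, 11/2, 3, 1/3.
  3·M_0 + 10·M_1 + 2·M_2 = 6(Δ_1 - Δ_0) = 49
  2·M_1 + 6·M_2 + 1·M_3 = 6(Δ_2 - Δ_1) = -15
  1·M_2 + 8·M_3 + 3·M_4 = 6(Δ_3 - Δ_2) = -16
Natural end conditions: M_0 = M_4 = 0.
Solving: M_0 = 0, M_1 = 837/146, M_2 = -304/73, M_3 = -108/73, M_4 = 0.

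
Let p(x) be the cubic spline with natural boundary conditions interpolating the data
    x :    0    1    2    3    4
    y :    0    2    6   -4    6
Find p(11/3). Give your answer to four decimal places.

0.7725

With M_i denoting the second derivative at x_i, h_i = 1, 1, 1, 1, and Δ_i = (y_(i+1) − y_i)/h_i = 2, 4, -10, 10:
  1·M_0 + 4·M_1 + 1·M_2 = 6(Δ_1 - Δ_0) = 12
  1·M_1 + 4·M_2 + 1·M_3 = 6(Δ_2 - Δ_1) = -84
  1·M_2 + 4·M_3 + 1·M_4 = 6(Δ_3 - Δ_2) = 120
Natural end conditions: M_0 = M_4 = 0.
Solving: M_0 = 0, M_1 = 159/14, M_2 = -234/7, M_3 = 537/14, M_4 = 0.
On [3, 4], p(x) = -4 - 39/14·(x - 3) + 537/28·(x - 3)² - 179/28·(x - 3)³.
With (x - 3) = 2/3: p(11/3) = 146/189.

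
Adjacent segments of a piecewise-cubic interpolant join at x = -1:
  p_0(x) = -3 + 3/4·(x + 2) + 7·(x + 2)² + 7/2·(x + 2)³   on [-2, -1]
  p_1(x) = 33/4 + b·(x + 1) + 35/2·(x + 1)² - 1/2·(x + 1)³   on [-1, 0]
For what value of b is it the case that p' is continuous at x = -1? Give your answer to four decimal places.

25.2500

p_0'(x) = 3/4 + 14·(x + 2) + 21/2·(x + 2)², so p_0'(-1) = 101/4. On the right, p_1'(-1) = b, so b = 101/4.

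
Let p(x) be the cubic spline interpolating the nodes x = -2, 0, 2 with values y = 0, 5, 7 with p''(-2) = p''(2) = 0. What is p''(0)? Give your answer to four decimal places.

Let m_i = p''(x_i). Step sizes h_i = 2, 2; slopes of the chords Δ_i = (y_(i+1) - y_i)/h_i = 5/2, 1.
  2·m_0 + 8·m_1 + 2·m_2 = 6(Δ_1 - Δ_0) = -9
Natural end conditions: m_0 = m_2 = 0.
Forward elimination and back-substitution give m_0 = 0, m_1 = -9/8, m_2 = 0.

-1.1250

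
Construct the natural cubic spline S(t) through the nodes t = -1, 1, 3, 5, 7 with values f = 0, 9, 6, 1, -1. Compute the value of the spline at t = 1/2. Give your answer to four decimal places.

7.7402

Put m_i = S'' at the i-th knot. Here h = (2, 2, 2, 2) and Δ = (9/2, -3/2, -5/2, -1), so the interior equations h_(i-1)·m_(i-1) + 2(h_(i-1)+h_i)·m_i + h_i·m_(i+1) = 6(Δ_i − Δ_(i-1)) read
  2·m_0 + 8·m_1 + 2·m_2 = 6(Δ_1 - Δ_0) = -36
  2·m_1 + 8·m_2 + 2·m_3 = 6(Δ_2 - Δ_1) = -6
  2·m_2 + 8·m_3 + 2·m_4 = 6(Δ_3 - Δ_2) = 9
Natural end conditions: m_0 = m_4 = 0.
Forward elimination and back-substitution give m_0 = 0, m_1 = -507/112, m_2 = 3/28, m_3 = 123/112, m_4 = 0.
On [-1, 1], S(t) = 0 + 673/112·(t + 1) + 0·(t + 1)² - 169/448·(t + 1)³.
With (t + 1) = 3/2: S(1/2) = 3963/512.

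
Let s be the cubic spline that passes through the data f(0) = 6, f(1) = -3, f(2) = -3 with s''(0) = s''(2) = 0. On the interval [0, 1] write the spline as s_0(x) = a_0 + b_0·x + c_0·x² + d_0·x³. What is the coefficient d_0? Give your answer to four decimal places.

2.2500

Write M_i for s''(x_i). With h_i = 1, 1 and divided differences Δ_i = -9, 0, the continuity of s' gives the tridiagonal system
  1·M_0 + 4·M_1 + 1·M_2 = 6(Δ_1 - Δ_0) = 54
Natural end conditions: M_0 = M_2 = 0.
Solving the tridiagonal system: M_0 = 0, M_1 = 27/2, M_2 = 0.
On [0, 1], with s_0(x) = a_0 + b_0·x + c_0·x² + d_0·x³: c_0 = M_0/2 = 0, d_0 = (M_1 - M_0)/(6h_0) = 9/4, b_0 = Δ_0 - h_0(2M_0 + M_1)/6 = -45/4.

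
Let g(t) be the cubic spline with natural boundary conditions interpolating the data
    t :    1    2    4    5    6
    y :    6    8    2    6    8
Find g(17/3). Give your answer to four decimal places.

Put σ_i = g'' at the i-th knot. Here h = (1, 2, 1, 1) and Δ = (2, -3, 4, 2), so the interior equations h_(i-1)·σ_(i-1) + 2(h_(i-1)+h_i)·σ_i + h_i·σ_(i+1) = 6(Δ_i − Δ_(i-1)) read
  1·σ_0 + 6·σ_1 + 2·σ_2 = 6(Δ_1 - Δ_0) = -30
  2·σ_1 + 6·σ_2 + 1·σ_3 = 6(Δ_2 - Δ_1) = 42
  1·σ_2 + 4·σ_3 + 1·σ_4 = 6(Δ_3 - Δ_2) = -12
Natural end conditions: σ_0 = σ_4 = 0.
Solving: σ_0 = 0, σ_1 = -525/61, σ_2 = 660/61, σ_3 = -348/61, σ_4 = 0.
On [5, 6], g(t) = 6 + 238/61·(t - 5) - 174/61·(t - 5)² + 58/61·(t - 5)³.
With (t - 5) = 2/3: g(17/3) = 12542/1647.

7.6151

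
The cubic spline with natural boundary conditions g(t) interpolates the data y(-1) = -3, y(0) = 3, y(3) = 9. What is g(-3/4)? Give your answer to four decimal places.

With σ_i denoting the second derivative at x_i, h_i = 1, 3, and Δ_i = (y_(i+1) − y_i)/h_i = 6, 2:
  1·σ_0 + 8·σ_1 + 3·σ_2 = 6(Δ_1 - Δ_0) = -24
Natural end conditions: σ_0 = σ_2 = 0.
Hence σ_0 = 0, σ_1 = -3, σ_2 = 0.
On [-1, 0], g(t) = -3 + 13/2·(t + 1) + 0·(t + 1)² - 1/2·(t + 1)³.
With (t + 1) = 1/4: g(-3/4) = -177/128.

-1.3828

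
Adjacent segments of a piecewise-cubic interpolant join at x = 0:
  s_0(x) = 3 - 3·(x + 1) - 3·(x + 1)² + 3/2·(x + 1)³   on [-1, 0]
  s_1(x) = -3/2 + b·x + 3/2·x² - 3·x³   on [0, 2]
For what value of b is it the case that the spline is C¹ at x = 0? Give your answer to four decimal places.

s_0'(x) = -3 - 6·(x + 1) + 9/2·(x + 1)², so s_0'(0) = -9/2. On the right, s_1'(0) = b, so b = -9/2.

-4.5000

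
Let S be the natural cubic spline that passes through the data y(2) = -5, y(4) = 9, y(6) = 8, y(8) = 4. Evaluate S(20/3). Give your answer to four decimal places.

6.5926

Write M_i for S''(x_i). With h_i = 2, 2, 2 and divided differences Δ_i = 7, -1/2, -2, the continuity of S' gives the tridiagonal system
  2·M_0 + 8·M_1 + 2·M_2 = 6(Δ_1 - Δ_0) = -45
  2·M_1 + 8·M_2 + 2·M_3 = 6(Δ_2 - Δ_1) = -9
Natural end conditions: M_0 = M_3 = 0.
Solving the tridiagonal system: M_0 = 0, M_1 = -57/10, M_2 = 3/10, M_3 = 0.
On [6, 8], S(t) = 8 - 11/5·(t - 6) + 3/20·(t - 6)² - 1/40·(t - 6)³.
With (t - 6) = 2/3: S(20/3) = 178/27.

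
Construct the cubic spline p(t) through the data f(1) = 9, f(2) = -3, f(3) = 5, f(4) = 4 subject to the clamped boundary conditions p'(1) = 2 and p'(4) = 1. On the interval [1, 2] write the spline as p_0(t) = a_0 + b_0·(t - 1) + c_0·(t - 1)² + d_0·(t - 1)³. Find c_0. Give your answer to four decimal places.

-34.9333

With σ_i denoting the second derivative at x_i, h_i = 1, 1, 1, and Δ_i = (y_(i+1) − y_i)/h_i = -12, 8, -1:
  1·σ_0 + 4·σ_1 + 1·σ_2 = 6(Δ_1 - Δ_0) = 120
  1·σ_1 + 4·σ_2 + 1·σ_3 = 6(Δ_2 - Δ_1) = -54
Clamped end conditions give two more equations: 2h_0·σ_0 + h_0·σ_1 = 6(Δ_0 - p'(1)) = -84 and h_2·σ_2 + 2h_2·σ_3 = 6(p'(4) - Δ_2) = 12.
Solving the tridiagonal system: σ_0 = -1048/15, σ_1 = 836/15, σ_2 = -496/15, σ_3 = 338/15.
On [1, 2], with p_0(t) = a_0 + b_0·(t - 1) + c_0·(t - 1)² + d_0·(t - 1)³: c_0 = σ_0/2 = -524/15, d_0 = (σ_1 - σ_0)/(6h_0) = 314/15, b_0 = Δ_0 - h_0(2σ_0 + σ_1)/6 = 2.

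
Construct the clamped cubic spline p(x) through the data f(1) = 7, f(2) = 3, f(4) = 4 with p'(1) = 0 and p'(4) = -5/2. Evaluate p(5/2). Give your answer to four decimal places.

2.4531

Put σ_i = p'' at the i-th knot. Here h = (1, 2) and Δ = (-4, 1/2), so the interior equations h_(i-1)·σ_(i-1) + 2(h_(i-1)+h_i)·σ_i + h_i·σ_(i+1) = 6(Δ_i − Δ_(i-1)) read
  1·σ_0 + 6·σ_1 + 2·σ_2 = 6(Δ_1 - Δ_0) = 27
Clamped end conditions give two more equations: 2h_0·σ_0 + h_0·σ_1 = 6(Δ_0 - p'(1)) = -24 and h_1·σ_1 + 2h_1·σ_2 = 6(p'(4) - Δ_1) = -18.
Hence σ_0 = -52/3, σ_1 = 32/3, σ_2 = -59/6.
On [2, 4], p(x) = 3 - 10/3·(x - 2) + 16/3·(x - 2)² - 41/24·(x - 2)³.
With (x - 2) = 1/2: p(5/2) = 157/64.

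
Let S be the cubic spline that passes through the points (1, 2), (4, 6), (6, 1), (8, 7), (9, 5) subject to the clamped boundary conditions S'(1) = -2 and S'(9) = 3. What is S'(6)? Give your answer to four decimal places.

Write σ_i for S''(x_i). With h_i = 3, 2, 2, 1 and divided differences Δ_i = 4/3, -5/2, 3, -2, the continuity of S' gives the tridiagonal system
  3·σ_0 + 10·σ_1 + 2·σ_2 = 6(Δ_1 - Δ_0) = -23
  2·σ_1 + 8·σ_2 + 2·σ_3 = 6(Δ_2 - Δ_1) = 33
  2·σ_2 + 6·σ_3 + 1·σ_4 = 6(Δ_3 - Δ_2) = -30
Clamped end conditions give two more equations: 2h_0·σ_0 + h_0·σ_1 = 6(Δ_0 - S'(1)) = 20 and h_3·σ_3 + 2h_3·σ_4 = 6(S'(9) - Δ_3) = 30.
Solving the tridiagonal system: σ_0 = 3983/636, σ_1 = -621/106, σ_2 = 3561/424, σ_3 = -1191/106, σ_4 = 4371/212.
On [6, 8], S'(x) = b_2 + 2c_2·(x - 6) + 3d_2·(x - 6)² with b_2 = Δ_2 - h_2(2σ_2 + σ_3)/6 = 243/212, c_2 = σ_2/2 = 3561/848, d_2 = (σ_3 - σ_2)/(6h_2) = -2775/1696. So S'(6) = 243/212.

1.1462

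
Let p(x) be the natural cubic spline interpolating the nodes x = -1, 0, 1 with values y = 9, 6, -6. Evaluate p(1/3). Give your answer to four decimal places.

2.8333

With σ_i denoting the second derivative at x_i, h_i = 1, 1, and Δ_i = (y_(i+1) − y_i)/h_i = -3, -12:
  1·σ_0 + 4·σ_1 + 1·σ_2 = 6(Δ_1 - Δ_0) = -54
Natural end conditions: σ_0 = σ_2 = 0.
Hence σ_0 = 0, σ_1 = -27/2, σ_2 = 0.
On [0, 1], p(x) = 6 - 15/2·x - 27/4·x² + 9/4·x³.
With x = 1/3: p(1/3) = 17/6.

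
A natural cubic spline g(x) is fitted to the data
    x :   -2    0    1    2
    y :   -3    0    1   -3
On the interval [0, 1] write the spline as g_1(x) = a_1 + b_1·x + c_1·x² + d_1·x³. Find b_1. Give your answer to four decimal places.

2.0217

Write M_i for g''(x_i). With h_i = 2, 1, 1 and divided differences Δ_i = 3/2, 1, -4, the continuity of g' gives the tridiagonal system
  2·M_0 + 6·M_1 + 1·M_2 = 6(Δ_1 - Δ_0) = -3
  1·M_1 + 4·M_2 + 1·M_3 = 6(Δ_2 - Δ_1) = -30
Natural end conditions: M_0 = M_3 = 0.
Forward elimination and back-substitution give M_0 = 0, M_1 = 18/23, M_2 = -177/23, M_3 = 0.
On [0, 1], with g_1(x) = a_1 + b_1·x + c_1·x² + d_1·x³: c_1 = M_1/2 = 9/23, d_1 = (M_2 - M_1)/(6h_1) = -65/46, b_1 = Δ_1 - h_1(2M_1 + M_2)/6 = 93/46.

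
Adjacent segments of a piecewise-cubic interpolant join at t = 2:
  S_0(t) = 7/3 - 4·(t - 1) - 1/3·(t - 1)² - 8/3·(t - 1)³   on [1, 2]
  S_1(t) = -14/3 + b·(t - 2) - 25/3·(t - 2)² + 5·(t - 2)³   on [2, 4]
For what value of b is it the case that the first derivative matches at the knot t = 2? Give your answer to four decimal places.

-12.6667

S_0'(t) = -4 - 2/3·(t - 1) - 8·(t - 1)², so S_0'(2) = -38/3. On the right, S_1'(2) = b, so b = -38/3.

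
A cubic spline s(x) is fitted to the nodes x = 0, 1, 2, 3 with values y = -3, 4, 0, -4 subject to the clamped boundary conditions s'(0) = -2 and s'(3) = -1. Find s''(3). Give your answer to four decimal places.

6.2667

Put M_i = s'' at the i-th knot. Here h = (1, 1, 1) and Δ = (7, -4, -4), so the interior equations h_(i-1)·M_(i-1) + 2(h_(i-1)+h_i)·M_i + h_i·M_(i+1) = 6(Δ_i − Δ_(i-1)) read
  1·M_0 + 4·M_1 + 1·M_2 = 6(Δ_1 - Δ_0) = -66
  1·M_1 + 4·M_2 + 1·M_3 = 6(Δ_2 - Δ_1) = 0
Clamped end conditions give two more equations: 2h_0·M_0 + h_0·M_1 = 6(Δ_0 - s'(0)) = 54 and h_2·M_2 + 2h_2·M_3 = 6(s'(3) - Δ_2) = 18.
Forward elimination and back-substitution give M_0 = 616/15, M_1 = -422/15, M_2 = 82/15, M_3 = 94/15.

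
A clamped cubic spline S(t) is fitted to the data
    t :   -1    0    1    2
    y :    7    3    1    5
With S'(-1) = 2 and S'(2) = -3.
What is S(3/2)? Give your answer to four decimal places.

Put m_i = S'' at the i-th knot. Here h = (1, 1, 1) and Δ = (-4, -2, 4), so the interior equations h_(i-1)·m_(i-1) + 2(h_(i-1)+h_i)·m_i + h_i·m_(i+1) = 6(Δ_i − Δ_(i-1)) read
  1·m_0 + 4·m_1 + 1·m_2 = 6(Δ_1 - Δ_0) = 12
  1·m_1 + 4·m_2 + 1·m_3 = 6(Δ_2 - Δ_1) = 36
Clamped end conditions give two more equations: 2h_0·m_0 + h_0·m_1 = 6(Δ_0 - S'(-1)) = -36 and h_2·m_2 + 2h_2·m_3 = 6(S'(2) - Δ_2) = -42.
Solving: m_0 = -302/15, m_1 = 64/15, m_2 = 226/15, m_3 = -428/15.
On [1, 2], S(t) = 1 + 56/15·(t - 1) + 113/15·(t - 1)² - 109/15·(t - 1)³.
With (t - 1) = 1/2: S(3/2) = 461/120.

3.8417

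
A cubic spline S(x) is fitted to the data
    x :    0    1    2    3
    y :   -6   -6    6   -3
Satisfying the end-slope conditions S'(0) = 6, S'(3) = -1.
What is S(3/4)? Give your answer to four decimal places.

Let M_i = S''(x_i). Step sizes h_i = 1, 1, 1; slopes of the chords Δ_i = (y_(i+1) - y_i)/h_i = 0, 12, -9.
  1·M_0 + 4·M_1 + 1·M_2 = 6(Δ_1 - Δ_0) = 72
  1·M_1 + 4·M_2 + 1·M_3 = 6(Δ_2 - Δ_1) = -126
Clamped end conditions give two more equations: 2h_0·M_0 + h_0·M_1 = 6(Δ_0 - S'(0)) = -36 and h_2·M_2 + 2h_2·M_3 = 6(S'(3) - Δ_2) = 48.
Hence M_0 = -116/3, M_1 = 124/3, M_2 = -164/3, M_3 = 154/3.
On [0, 1], S(x) = -6 + 6·x - 58/3·x² + 40/3·x³.
With x = 3/4: S(3/4) = -27/4.

-6.7500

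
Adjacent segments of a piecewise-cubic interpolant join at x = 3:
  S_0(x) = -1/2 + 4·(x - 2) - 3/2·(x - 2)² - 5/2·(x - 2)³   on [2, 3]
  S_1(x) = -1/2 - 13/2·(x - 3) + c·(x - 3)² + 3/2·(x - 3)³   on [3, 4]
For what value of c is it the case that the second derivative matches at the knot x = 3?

-9

S_0''(x) = -3 - 15·(x - 2), so S_0''(3) = -18. On the right, S_1''(3) = 2c, so c = -9.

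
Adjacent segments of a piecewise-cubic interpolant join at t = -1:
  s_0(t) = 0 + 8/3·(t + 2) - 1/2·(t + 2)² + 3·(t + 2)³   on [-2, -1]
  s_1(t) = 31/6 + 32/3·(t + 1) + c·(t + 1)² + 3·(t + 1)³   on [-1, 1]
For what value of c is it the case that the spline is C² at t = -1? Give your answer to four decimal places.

8.5000

s_0''(t) = -1 + 18·(t + 2), so s_0''(-1) = 17. On the right, s_1''(-1) = 2c, so c = 17/2.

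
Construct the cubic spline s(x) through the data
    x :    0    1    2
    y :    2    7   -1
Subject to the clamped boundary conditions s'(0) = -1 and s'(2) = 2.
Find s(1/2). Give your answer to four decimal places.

4.6875

Let M_i = s''(x_i). Step sizes h_i = 1, 1; slopes of the chords Δ_i = (y_(i+1) - y_i)/h_i = 5, -8.
  1·M_0 + 4·M_1 + 1·M_2 = 6(Δ_1 - Δ_0) = -78
Clamped end conditions give two more equations: 2h_0·M_0 + h_0·M_1 = 6(Δ_0 - s'(0)) = 36 and h_1·M_1 + 2h_1·M_2 = 6(s'(2) - Δ_1) = 60.
Solving the tridiagonal system: M_0 = 39, M_1 = -42, M_2 = 51.
On [0, 1], s(x) = 2 - 1·x + 39/2·x² - 27/2·x³.
With x = 1/2: s(1/2) = 75/16.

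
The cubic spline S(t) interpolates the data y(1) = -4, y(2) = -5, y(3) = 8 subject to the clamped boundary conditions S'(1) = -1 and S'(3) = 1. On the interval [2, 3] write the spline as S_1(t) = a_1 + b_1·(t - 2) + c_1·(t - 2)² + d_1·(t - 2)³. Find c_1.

20

Put σ_i = S'' at the i-th knot. Here h = (1, 1) and Δ = (-1, 13), so the interior equations h_(i-1)·σ_(i-1) + 2(h_(i-1)+h_i)·σ_i + h_i·σ_(i+1) = 6(Δ_i − Δ_(i-1)) read
  1·σ_0 + 4·σ_1 + 1·σ_2 = 6(Δ_1 - Δ_0) = 84
Clamped end conditions give two more equations: 2h_0·σ_0 + h_0·σ_1 = 6(Δ_0 - S'(1)) = 0 and h_1·σ_1 + 2h_1·σ_2 = 6(S'(3) - Δ_1) = -72.
Hence σ_0 = -20, σ_1 = 40, σ_2 = -56.
On [2, 3], with S_1(t) = a_1 + b_1·(t - 2) + c_1·(t - 2)² + d_1·(t - 2)³: c_1 = σ_1/2 = 20, d_1 = (σ_2 - σ_1)/(6h_1) = -16, b_1 = Δ_1 - h_1(2σ_1 + σ_2)/6 = 9.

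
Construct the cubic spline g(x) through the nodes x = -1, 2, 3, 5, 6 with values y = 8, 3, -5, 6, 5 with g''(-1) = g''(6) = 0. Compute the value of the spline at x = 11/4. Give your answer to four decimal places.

-3.7588

With m_i denoting the second derivative at x_i, h_i = 3, 1, 2, 1, and Δ_i = (y_(i+1) − y_i)/h_i = -5/3, -8, 11/2, -1:
  3·m_0 + 8·m_1 + 1·m_2 = 6(Δ_1 - Δ_0) = -38
  1·m_1 + 6·m_2 + 2·m_3 = 6(Δ_2 - Δ_1) = 81
  2·m_2 + 6·m_3 + 1·m_4 = 6(Δ_3 - Δ_2) = -39
Natural end conditions: m_0 = m_4 = 0.
Solving the tridiagonal system: m_0 = 0, m_1 = -178/25, m_2 = 474/25, m_3 = -641/50, m_4 = 0.
On [2, 3], g(x) = 3 - 659/75·(x - 2) - 89/25·(x - 2)² + 326/75·(x - 2)³.
With (x - 2) = 3/4: g(11/4) = -3007/800.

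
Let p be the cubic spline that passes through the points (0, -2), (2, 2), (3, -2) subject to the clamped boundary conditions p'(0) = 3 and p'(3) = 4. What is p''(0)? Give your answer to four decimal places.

4.8333

Let m_i = p''(x_i). Step sizes h_i = 2, 1; slopes of the chords Δ_i = (y_(i+1) - y_i)/h_i = 2, -4.
  2·m_0 + 6·m_1 + 1·m_2 = 6(Δ_1 - Δ_0) = -36
Clamped end conditions give two more equations: 2h_0·m_0 + h_0·m_1 = 6(Δ_0 - p'(0)) = -6 and h_1·m_1 + 2h_1·m_2 = 6(p'(3) - Δ_1) = 48.
Hence m_0 = 29/6, m_1 = -38/3, m_2 = 91/3.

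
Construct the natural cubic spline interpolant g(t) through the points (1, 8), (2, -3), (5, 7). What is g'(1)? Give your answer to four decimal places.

-12.7917

Let m_i = g''(x_i). Step sizes h_i = 1, 3; slopes of the chords Δ_i = (y_(i+1) - y_i)/h_i = -11, 10/3.
  1·m_0 + 8·m_1 + 3·m_2 = 6(Δ_1 - Δ_0) = 86
Natural end conditions: m_0 = m_2 = 0.
Hence m_0 = 0, m_1 = 43/4, m_2 = 0.
On [1, 2], g'(t) = b_0 + 2c_0·(t - 1) + 3d_0·(t - 1)² with b_0 = Δ_0 - h_0(2m_0 + m_1)/6 = -307/24, c_0 = m_0/2 = 0, d_0 = (m_1 - m_0)/(6h_0) = 43/24. So g'(1) = -307/24.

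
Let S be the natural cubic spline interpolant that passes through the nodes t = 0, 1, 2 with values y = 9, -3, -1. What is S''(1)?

21

With M_i denoting the second derivative at x_i, h_i = 1, 1, and Δ_i = (y_(i+1) − y_i)/h_i = -12, 2:
  1·M_0 + 4·M_1 + 1·M_2 = 6(Δ_1 - Δ_0) = 84
Natural end conditions: M_0 = M_2 = 0.
Solving: M_0 = 0, M_1 = 21, M_2 = 0.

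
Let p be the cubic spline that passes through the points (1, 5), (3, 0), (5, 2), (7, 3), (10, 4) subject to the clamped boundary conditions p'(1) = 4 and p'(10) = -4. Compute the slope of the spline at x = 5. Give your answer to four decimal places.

With M_i denoting the second derivative at x_i, h_i = 2, 2, 2, 3, and Δ_i = (y_(i+1) − y_i)/h_i = -5/2, 1, 1/2, 1/3:
  2·M_0 + 8·M_1 + 2·M_2 = 6(Δ_1 - Δ_0) = 21
  2·M_1 + 8·M_2 + 2·M_3 = 6(Δ_2 - Δ_1) = -3
  2·M_2 + 10·M_3 + 3·M_4 = 6(Δ_3 - Δ_2) = -1
Clamped end conditions give two more equations: 2h_0·M_0 + h_0·M_1 = 6(Δ_0 - p'(1)) = -39 and h_3·M_3 + 2h_3·M_4 = 6(p'(10) - Δ_3) = -26.
Hence M_0 = -13, M_1 = 13/2, M_2 = -5/2, M_3 = 2, M_4 = -16/3.
On [5, 7], p'(x) = b_2 + 2c_2·(x - 5) + 3d_2·(x - 5)² with b_2 = Δ_2 - h_2(2M_2 + M_3)/6 = 3/2, c_2 = M_2/2 = -5/4, d_2 = (M_3 - M_2)/(6h_2) = 3/8. So p'(5) = 3/2.

1.5000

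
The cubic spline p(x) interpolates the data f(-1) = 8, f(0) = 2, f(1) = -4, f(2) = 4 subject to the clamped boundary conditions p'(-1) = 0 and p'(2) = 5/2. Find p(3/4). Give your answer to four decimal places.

-3.9922

Let M_i = p''(x_i). Step sizes h_i = 1, 1, 1; slopes of the chords Δ_i = (y_(i+1) - y_i)/h_i = -6, -6, 8.
  1·M_0 + 4·M_1 + 1·M_2 = 6(Δ_1 - Δ_0) = 0
  1·M_1 + 4·M_2 + 1·M_3 = 6(Δ_2 - Δ_1) = 84
Clamped end conditions give two more equations: 2h_0·M_0 + h_0·M_1 = 6(Δ_0 - p'(-1)) = -36 and h_2·M_2 + 2h_2·M_3 = 6(p'(2) - Δ_2) = -33.
Hence M_0 = -49/3, M_1 = -10/3, M_2 = 89/3, M_3 = -94/3.
On [0, 1], p(x) = 2 - 59/6·x - 5/3·x² + 11/2·x³.
With x = 3/4: p(3/4) = -511/128.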